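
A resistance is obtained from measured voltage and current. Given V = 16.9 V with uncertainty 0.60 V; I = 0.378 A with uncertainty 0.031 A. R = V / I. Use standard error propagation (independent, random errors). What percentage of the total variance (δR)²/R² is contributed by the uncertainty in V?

(δR/R)² = (1·δV/V)² + (-1·δI/I)²
  V term: (1×0.0355)² = 0.00126
  I term: (-1×0.0820)² = 0.00673
Total = 0.00799. Share from V = 0.00126/0.00799 = 0.158.

15.8%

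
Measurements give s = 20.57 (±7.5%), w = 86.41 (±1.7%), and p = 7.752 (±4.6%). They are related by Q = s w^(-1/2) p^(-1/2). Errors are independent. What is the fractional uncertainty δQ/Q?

Q is a product of powers, so relative uncertainties combine in quadrature:
  (1·δs/s)² = (1×0.0750)² = 0.00562;  (−½·δw/w)² = (-0.5×0.0170)² = 7.23e-05;  (−½·δp/p)² = (-0.5×0.0460)² = 0.000529
δQ/Q = √(0.00623) = 0.0789

0.0789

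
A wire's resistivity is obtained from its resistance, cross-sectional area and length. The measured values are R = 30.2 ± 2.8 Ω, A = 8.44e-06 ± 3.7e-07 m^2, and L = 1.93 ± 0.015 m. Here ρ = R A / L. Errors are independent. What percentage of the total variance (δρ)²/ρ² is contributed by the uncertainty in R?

(δρ/ρ)² = (1·δR/R)² + (1·δA/A)² + (-1·δL/L)²
  R term: (1×0.0927)² = 0.00860
  A term: (1×0.0438)² = 0.00192
  L term: (-1×0.00777)² = 6.04e-05
Total = 0.0106. Share from R = 0.00860/0.0106 = 0.813.

81.3%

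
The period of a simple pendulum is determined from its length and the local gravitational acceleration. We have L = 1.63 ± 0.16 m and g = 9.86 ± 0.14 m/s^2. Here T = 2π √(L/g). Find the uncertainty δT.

0.127 s

Each factor contributes (exponent × relative error)² to (δT/T)²:
  (½·δL/L)² = (0.5×0.0982)² = 0.00241;  (−½·δg/g)² = (-0.5×0.0142)² = 5.04e-05
δT/T = √(0.00246) = 0.0496
T = 2.55 s, so δT = 0.0496 × 2.55 = 0.127 s.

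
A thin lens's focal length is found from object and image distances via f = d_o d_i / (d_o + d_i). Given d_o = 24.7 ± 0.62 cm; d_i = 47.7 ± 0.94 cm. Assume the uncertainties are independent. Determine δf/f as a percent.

∂f/∂d_o = (d_i/(d_o+d_i))² = 0.434;  ∂f/∂d_i = (d_o/(d_o+d_i))² = 0.116
δf = √((∂f/∂d_o · δd_o)² + (∂f/∂d_i · δd_i)²) = √(0.0724 + 0.0120) = 0.291 cm
f = 16.3 cm, so δf/f = 0.291/16.3 = 0.0179.

1.79%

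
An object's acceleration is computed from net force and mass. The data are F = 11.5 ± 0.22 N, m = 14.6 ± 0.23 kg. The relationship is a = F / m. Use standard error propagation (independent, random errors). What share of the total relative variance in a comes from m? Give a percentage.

(δa/a)² = (1·δF/F)² + (-1·δm/m)²
  F term: (1×0.0191)² = 0.000366
  m term: (-1×0.0158)² = 0.000248
Total = 0.000614. Share from m = 0.000248/0.000614 = 0.404.

40.4%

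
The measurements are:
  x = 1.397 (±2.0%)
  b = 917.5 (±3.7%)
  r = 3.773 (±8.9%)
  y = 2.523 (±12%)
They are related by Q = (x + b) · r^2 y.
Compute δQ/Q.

0.218

Let u = x + b = 918.9. δu = √(δx² + δb²) = √(0.000781 + 1150) = 33.9, so δu/u = 0.0369.
Q is then a monomial in u, r, y:
δQ/Q = √((δu/u)² + (2·δr/r)² + (1·δy/y)²) = √(0.00136 + 0.0317 + 0.0144) = 0.218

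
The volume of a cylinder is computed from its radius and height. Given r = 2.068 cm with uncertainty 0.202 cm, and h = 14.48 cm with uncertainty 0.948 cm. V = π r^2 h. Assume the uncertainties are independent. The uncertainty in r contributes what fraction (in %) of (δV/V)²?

89.9%

(δV/V)² = (2·δr/r)² + (1·δh/h)²
  r term: (2×0.0977)² = 0.0382
  h term: (1×0.0655)² = 0.00429
Total = 0.0425. Share from r = 0.0382/0.0425 = 0.899.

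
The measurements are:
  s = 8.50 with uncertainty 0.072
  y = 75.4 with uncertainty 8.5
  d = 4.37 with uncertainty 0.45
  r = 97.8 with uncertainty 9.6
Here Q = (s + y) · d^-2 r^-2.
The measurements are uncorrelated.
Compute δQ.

0.000139

Let u = s + y = 83.9. δu = √(δs² + δy²) = √(0.00518 + 72.2) = 8.50, so δu/u = 0.101.
Q is then a monomial in u, d, r:
δQ/Q = √((δu/u)² + (-2·δd/d)² + (-2·δr/r)²) = √(0.0103 + 0.0424 + 0.0385) = 0.302
Q = 0.000459, so δQ = 0.302 × 0.000459 = 0.000139.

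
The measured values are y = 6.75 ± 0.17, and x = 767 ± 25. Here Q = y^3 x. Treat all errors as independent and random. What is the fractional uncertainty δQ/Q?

0.0823

For a monomial Q ∝ y^3, x, fractional errors add in quadrature:
  (3·δy/y)² = (3×0.0252)² = 0.00571;  (1·δx/x)² = (1×0.0326)² = 0.00106
δQ/Q = √(0.00677) = 0.0823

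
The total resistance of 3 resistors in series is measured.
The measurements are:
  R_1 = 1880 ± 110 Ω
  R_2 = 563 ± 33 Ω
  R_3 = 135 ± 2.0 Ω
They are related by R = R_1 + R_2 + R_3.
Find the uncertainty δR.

Absolute uncertainties add in quadrature for a linear combination:
  (δR_1)² = 12100;  (δR_2)² = 1090;  (δR_3)² = 4.00
δR = √(13200) = 115 Ω

115 Ω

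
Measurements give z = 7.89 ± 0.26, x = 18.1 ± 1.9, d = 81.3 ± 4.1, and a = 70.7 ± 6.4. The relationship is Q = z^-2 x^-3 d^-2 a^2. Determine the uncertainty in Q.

Products/powers → add relative errors in quadrature, weighted by exponent:
  (-2·δz/z)² = (-2×0.0330)² = 0.00434;  (-3·δx/x)² = (-3×0.105)² = 0.0992;  (-2·δd/d)² = (-2×0.0504)² = 0.0102;  (2·δa/a)² = (2×0.0905)² = 0.0328
δQ/Q = √(0.146) = 0.383
Q = 2.05e-06, so δQ = 0.383 × 2.05e-06 = 7.84e-07.

7.84e-07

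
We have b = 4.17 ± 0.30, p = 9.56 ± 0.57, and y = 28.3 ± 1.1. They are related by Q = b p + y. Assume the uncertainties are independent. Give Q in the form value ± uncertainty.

Let w = b·p = 39.9. δw/w = √((1·δb/b)² + (1·δp/p)²) = √(0.00518 + 0.00355) = 0.0934, so δw = 3.72.
Q = w + y: δQ = √(δw² + δy²) = √(13.9 + 1.21) = 3.88
Q = 68.2.

68.2 ± 3.88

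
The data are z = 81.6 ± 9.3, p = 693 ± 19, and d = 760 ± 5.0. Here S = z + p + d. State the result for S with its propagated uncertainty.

1530 ± 21.7

For a sum/difference, combine absolute errors in quadrature:
  (δz)² = 86.5;  (δp)² = 361;  (δd)² = 25.0
δS = √(472) = 21.7
S = 1530.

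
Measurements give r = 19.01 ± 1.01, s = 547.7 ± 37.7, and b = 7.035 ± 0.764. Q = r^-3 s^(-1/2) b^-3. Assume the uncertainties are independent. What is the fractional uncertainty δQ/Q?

0.364

Q is a product of powers, so relative uncertainties combine in quadrature:
  (-3·δr/r)² = (-3×0.0531)² = 0.0254;  (−½·δs/s)² = (-0.5×0.0688)² = 0.00118;  (-3·δb/b)² = (-3×0.109)² = 0.106
δQ/Q = √(0.133) = 0.364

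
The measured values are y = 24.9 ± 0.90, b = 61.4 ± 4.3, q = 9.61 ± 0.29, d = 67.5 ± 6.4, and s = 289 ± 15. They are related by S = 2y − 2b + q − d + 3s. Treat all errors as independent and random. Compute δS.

46.3

For a sum/difference, combine absolute errors in quadrature:
  (2·δy)² = 3.24;  (2·δb)² = 74.0;  (δq)² = 0.0841;  (δd)² = 41.0;  (3·δs)² = 2020
δS = √(2140) = 46.3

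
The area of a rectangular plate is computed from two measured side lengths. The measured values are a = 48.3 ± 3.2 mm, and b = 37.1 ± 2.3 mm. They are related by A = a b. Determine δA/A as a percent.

A is a product of powers, so relative uncertainties combine in quadrature:
  (1·δa/a)² = (1×0.0663)² = 0.00439;  (1·δb/b)² = (1×0.0620)² = 0.00384
δA/A = √(0.00823) = 0.0907

9.07%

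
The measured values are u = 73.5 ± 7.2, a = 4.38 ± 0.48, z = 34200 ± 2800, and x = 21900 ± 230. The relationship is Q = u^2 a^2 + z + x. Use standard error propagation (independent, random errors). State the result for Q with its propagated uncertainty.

(1.60 ± 0.306) × 10^5

Let p = u^2·a^2 = 1.04e+05. δp/p = √((2·δu/u)² + (2·δa/a)²) = √(0.0384 + 0.0480) = 0.294, so δp = 30500.
Q = p + z + x: δQ = √(δp² + δz² + δx²) = √(9.28e+08 + 7.84e+06 + 52900) = 30600
Q = 1.6e+05.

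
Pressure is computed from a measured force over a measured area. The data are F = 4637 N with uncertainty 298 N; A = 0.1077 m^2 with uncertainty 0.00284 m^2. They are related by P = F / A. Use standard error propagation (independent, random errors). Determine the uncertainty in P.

2990 Pa

For a monomial P ∝ F, A^-1, fractional errors add in quadrature:
  (1·δF/F)² = (1×0.0643)² = 0.00413;  (-1·δA/A)² = (-1×0.0264)² = 0.000695
δP/P = √(0.00483) = 0.0695
P = 43050 Pa, so δP = 0.0695 × 43050 = 2990 Pa.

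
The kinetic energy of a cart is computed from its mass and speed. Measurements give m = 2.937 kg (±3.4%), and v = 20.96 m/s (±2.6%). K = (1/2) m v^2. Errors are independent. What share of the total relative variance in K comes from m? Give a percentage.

29.9%

(δK/K)² = (1·δm/m)² + (2·δv/v)²
  m term: (1×0.0340)² = 0.00116
  v term: (2×0.0260)² = 0.00270
Total = 0.00386. Share from m = 0.00116/0.00386 = 0.299.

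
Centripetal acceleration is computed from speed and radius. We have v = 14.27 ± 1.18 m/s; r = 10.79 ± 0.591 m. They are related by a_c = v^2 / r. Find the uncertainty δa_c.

3.29 m/s^2

For a monomial a_c ∝ v^2, r^-1, fractional errors add in quadrature:
  (2·δv/v)² = (2×0.0827)² = 0.0274;  (-1·δr/r)² = (-1×0.0548)² = 0.00300
δa_c/a_c = √(0.0304) = 0.174
a_c = 18.87 m/s^2, so δa_c = 0.174 × 18.87 = 3.29 m/s^2.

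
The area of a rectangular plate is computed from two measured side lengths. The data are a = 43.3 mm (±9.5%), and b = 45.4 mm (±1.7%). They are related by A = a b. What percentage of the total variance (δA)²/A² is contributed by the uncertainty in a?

96.9%

(δA/A)² = (1·δa/a)² + (1·δb/b)²
  a term: (1×0.0950)² = 0.00903
  b term: (1×0.0170)² = 0.000289
Total = 0.00931. Share from a = 0.00903/0.00931 = 0.969.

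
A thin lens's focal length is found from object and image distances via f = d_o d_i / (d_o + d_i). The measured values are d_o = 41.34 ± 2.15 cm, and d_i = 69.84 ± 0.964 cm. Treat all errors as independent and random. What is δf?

0.859 cm

∂f/∂d_o = (d_i/(d_o+d_i))² = 0.395;  ∂f/∂d_i = (d_o/(d_o+d_i))² = 0.138
δf = √((∂f/∂d_o · δd_o)² + (∂f/∂d_i · δd_i)²) = √(0.720 + 0.0178) = 0.859 cm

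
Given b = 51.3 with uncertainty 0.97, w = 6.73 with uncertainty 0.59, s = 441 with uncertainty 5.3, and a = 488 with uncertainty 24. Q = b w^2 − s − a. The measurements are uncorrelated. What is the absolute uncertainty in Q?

Let p = b·w^2 = 2320. δp/p = √((1·δb/b)² + (2·δw/w)²) = √(0.000358 + 0.0307) = 0.176, so δp = 410.
Q = p − s − a: δQ = √(δp² + δs² + δa²) = √(1.68e+05 + 28.1 + 576) = 410

410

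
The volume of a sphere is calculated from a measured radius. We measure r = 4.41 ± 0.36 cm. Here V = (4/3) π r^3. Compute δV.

88.0 cm^3

V ∝ r^3, so δV/V = |3| · δr/r = 3 × 0.0816 = 0.245.
V = 359 cm^3, so δV = 0.245 × 359 = 88.0 cm^3.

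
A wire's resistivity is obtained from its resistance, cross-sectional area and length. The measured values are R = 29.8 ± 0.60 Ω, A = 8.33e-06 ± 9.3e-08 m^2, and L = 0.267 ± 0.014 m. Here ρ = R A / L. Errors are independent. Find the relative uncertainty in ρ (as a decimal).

0.0573

Relative error in a monomial: (δρ/ρ)² = Σ (nᵢ · δxᵢ/xᵢ)².
  (1·δR/R)² = (1×0.0201)² = 0.000405;  (1·δA/A)² = (1×0.0112)² = 0.000125;  (-1·δL/L)² = (-1×0.0524)² = 0.00275
δρ/ρ = √(0.00328) = 0.0573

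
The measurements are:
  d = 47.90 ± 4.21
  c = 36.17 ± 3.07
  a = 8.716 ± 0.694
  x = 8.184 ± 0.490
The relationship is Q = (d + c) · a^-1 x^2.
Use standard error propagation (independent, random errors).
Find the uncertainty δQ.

101

Let u = d + c = 84.07. δu = √(δd² + δc²) = √(17.7 + 9.42) = 5.21, so δu/u = 0.0620.
Q is then a monomial in u, a, x:
δQ/Q = √((δu/u)² + (-1·δa/a)² + (2·δx/x)²) = √(0.00384 + 0.00634 + 0.0143) = 0.157
Q = 646.0, so δQ = 0.157 × 646.0 = 101.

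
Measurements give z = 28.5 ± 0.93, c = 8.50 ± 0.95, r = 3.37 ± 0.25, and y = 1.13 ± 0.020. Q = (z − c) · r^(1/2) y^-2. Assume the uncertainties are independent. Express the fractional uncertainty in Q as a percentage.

Let u = z − c = 20.0. δu = √(δz² + δc²) = √(0.865 + 0.902) = 1.33, so δu/u = 0.0665.
Q is then a monomial in u, r, y:
δQ/Q = √((δu/u)² + (½·δr/r)² + (-2·δy/y)²) = √(0.00442 + 0.00138 + 0.00125) = 0.0839

8.39%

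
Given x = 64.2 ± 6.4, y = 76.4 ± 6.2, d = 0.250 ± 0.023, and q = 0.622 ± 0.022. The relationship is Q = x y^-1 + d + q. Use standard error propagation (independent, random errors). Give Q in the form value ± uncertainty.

Let p = x·y^-1 = 0.840. δp/p = √((1·δx/x)² + (-1·δy/y)²) = √(0.00994 + 0.00659) = 0.129, so δp = 0.108.
Q = p + d + q: δQ = √(δp² + δd² + δq²) = √(0.0117 + 0.000529 + 0.000484) = 0.113
Q = 1.71.

1.71 ± 0.113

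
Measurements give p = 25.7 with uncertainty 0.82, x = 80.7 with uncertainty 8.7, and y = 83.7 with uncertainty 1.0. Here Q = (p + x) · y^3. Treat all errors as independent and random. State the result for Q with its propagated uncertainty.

Let u = p + x = 106. δu = √(δp² + δx²) = √(0.672 + 75.7) = 8.74, so δu/u = 0.0821.
Q is then a monomial in u, y:
δQ/Q = √((δu/u)² + (3·δy/y)²) = √(0.00675 + 0.00128) = 0.0896
Q = 6.24e+07, so δQ = 0.0896 × 6.24e+07 = 5.59e+06.

(6.24 ± 0.559) × 10^7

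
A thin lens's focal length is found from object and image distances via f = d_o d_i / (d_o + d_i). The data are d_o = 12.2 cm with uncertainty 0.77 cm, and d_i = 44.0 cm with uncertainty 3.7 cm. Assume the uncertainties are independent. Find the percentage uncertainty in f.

5.27%

∂f/∂d_o = (d_i/(d_o+d_i))² = 0.613;  ∂f/∂d_i = (d_o/(d_o+d_i))² = 0.0471
δf = √((∂f/∂d_o · δd_o)² + (∂f/∂d_i · δd_i)²) = √(0.223 + 0.0304) = 0.503 cm
f = 9.55 cm, so δf/f = 0.503/9.55 = 0.0527.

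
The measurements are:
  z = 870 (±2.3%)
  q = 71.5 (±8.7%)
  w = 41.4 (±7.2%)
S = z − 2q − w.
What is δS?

Absolute uncertainties add in quadrature for a linear combination:
  (δz)² = 400;  (2·δq)² = 155;  (δw)² = 8.89
δS = √(564) = 23.8

23.8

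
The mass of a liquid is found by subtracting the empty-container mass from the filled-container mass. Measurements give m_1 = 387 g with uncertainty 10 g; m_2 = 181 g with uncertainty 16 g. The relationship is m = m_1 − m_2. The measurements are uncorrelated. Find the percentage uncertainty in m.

9.16%

Sums and differences: (δm)² = Σ (cᵢ δxᵢ)².
  (δm_1)² = 100;  (δm_2)² = 256
δm = √(356) = 18.9 g
m = 206 g, so δm/m = 18.9/206 = 0.0916.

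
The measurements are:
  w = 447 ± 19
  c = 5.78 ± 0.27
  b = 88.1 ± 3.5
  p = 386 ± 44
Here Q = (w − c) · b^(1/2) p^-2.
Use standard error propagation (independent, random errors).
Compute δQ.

0.00647

Let u = w − c = 441. δu = √(δw² + δc²) = √(361 + 0.0729) = 19.0, so δu/u = 0.0431.
Q is then a monomial in u, b, p:
δQ/Q = √((δu/u)² + (½·δb/b)² + (-2·δp/p)²) = √(0.00185 + 0.000395 + 0.0520) = 0.233
Q = 0.0278, so δQ = 0.233 × 0.0278 = 0.00647.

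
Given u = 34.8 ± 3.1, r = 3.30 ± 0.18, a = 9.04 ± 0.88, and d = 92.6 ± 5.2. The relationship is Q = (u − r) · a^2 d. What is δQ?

53700

Let w = u − r = 31.5. δw = √(δu² + δr²) = √(9.61 + 0.0324) = 3.11, so δw/w = 0.0986.
Q is then a monomial in w, a, d:
δQ/Q = √((δw/w)² + (2·δa/a)² + (1·δd/d)²) = √(0.00972 + 0.0379 + 0.00315) = 0.225
Q = 2.38e+05, so δQ = 0.225 × 2.38e+05 = 53700.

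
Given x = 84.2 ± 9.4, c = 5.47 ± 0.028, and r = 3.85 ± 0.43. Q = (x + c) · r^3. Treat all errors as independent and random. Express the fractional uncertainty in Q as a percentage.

Let u = x + c = 89.7. δu = √(δx² + δc²) = √(88.4 + 0.000784) = 9.40, so δu/u = 0.105.
Q is then a monomial in u, r:
δQ/Q = √((δu/u)² + (3·δr/r)²) = √(0.0110 + 0.112) = 0.351

35.1%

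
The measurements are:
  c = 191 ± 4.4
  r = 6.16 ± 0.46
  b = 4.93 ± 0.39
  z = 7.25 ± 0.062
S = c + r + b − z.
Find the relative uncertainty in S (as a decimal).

Sums and differences: (δS)² = Σ (cᵢ δxᵢ)².
  (δc)² = 19.4;  (δr)² = 0.212;  (δb)² = 0.152;  (δz)² = 0.00384
δS = √(19.7) = 4.44
S = 195, so δS/S = 4.44/195 = 0.0228.

0.0228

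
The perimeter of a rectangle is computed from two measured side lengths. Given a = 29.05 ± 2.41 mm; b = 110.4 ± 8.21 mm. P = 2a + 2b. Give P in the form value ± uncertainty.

278.9 ± 17.1 mm

Sums and differences: (δP)² = Σ (cᵢ δxᵢ)².
  (2·δa)² = 23.2;  (2·δb)² = 270
δP = √(293) = 17.1 mm
P = 278.9 mm.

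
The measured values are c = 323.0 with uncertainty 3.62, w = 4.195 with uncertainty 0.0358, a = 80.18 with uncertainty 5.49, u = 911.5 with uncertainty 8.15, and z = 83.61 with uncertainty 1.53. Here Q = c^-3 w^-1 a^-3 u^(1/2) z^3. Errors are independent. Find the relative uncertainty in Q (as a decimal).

0.215

For a monomial Q ∝ c^-3, w^-1, a^-3, u^(1/2), z^3, fractional errors add in quadrature:
  (-3·δc/c)² = (-3×0.0112)² = 0.00113;  (-1·δw/w)² = (-1×0.00853)² = 7.28e-05;  (-3·δa/a)² = (-3×0.0685)² = 0.0422;  (½·δu/u)² = (0.5×0.00894)² = 2e-05;  (3·δz/z)² = (3×0.0183)² = 0.00301
δQ/Q = √(0.0464) = 0.215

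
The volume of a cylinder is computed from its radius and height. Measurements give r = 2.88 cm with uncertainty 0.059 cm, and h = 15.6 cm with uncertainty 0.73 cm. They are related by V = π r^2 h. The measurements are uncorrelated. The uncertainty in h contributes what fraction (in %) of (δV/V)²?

56.6%

(δV/V)² = (2·δr/r)² + (1·δh/h)²
  r term: (2×0.0205)² = 0.00168
  h term: (1×0.0468)² = 0.00219
Total = 0.00387. Share from h = 0.00219/0.00387 = 0.566.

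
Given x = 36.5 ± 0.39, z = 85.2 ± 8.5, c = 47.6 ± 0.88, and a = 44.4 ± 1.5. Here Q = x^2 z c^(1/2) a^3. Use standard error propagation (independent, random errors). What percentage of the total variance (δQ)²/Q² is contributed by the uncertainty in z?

47.9%

(δQ/Q)² = (2·δx/x)² + (1·δz/z)² + (½·δc/c)² + (3·δa/a)²
  x term: (2×0.0107)² = 0.000457
  z term: (1×0.0998)² = 0.00995
  c term: (0.5×0.0185)² = 8.54e-05
  a term: (3×0.0338)² = 0.0103
Total = 0.0208. Share from z = 0.00995/0.0208 = 0.479.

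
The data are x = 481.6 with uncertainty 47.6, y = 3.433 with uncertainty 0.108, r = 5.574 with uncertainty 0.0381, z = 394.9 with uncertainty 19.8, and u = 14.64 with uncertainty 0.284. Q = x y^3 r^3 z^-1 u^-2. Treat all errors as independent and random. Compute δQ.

For a monomial Q ∝ x, y^3, r^3, z^-1, u^-2, fractional errors add in quadrature:
  (1·δx/x)² = (1×0.0988)² = 0.00977;  (3·δy/y)² = (3×0.0315)² = 0.00891;  (3·δr/r)² = (3×0.00684)² = 0.000420;  (-1·δz/z)² = (-1×0.0501)² = 0.00251;  (-2·δu/u)² = (-2×0.0194)² = 0.00151
δQ/Q = √(0.0231) = 0.152
Q = 39.87, so δQ = 0.152 × 39.87 = 6.06.

6.06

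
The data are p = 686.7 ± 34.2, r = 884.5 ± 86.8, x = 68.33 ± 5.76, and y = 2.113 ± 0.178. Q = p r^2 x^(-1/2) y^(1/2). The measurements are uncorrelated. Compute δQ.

For a monomial Q ∝ p, r^2, x^(-1/2), y^(1/2), fractional errors add in quadrature:
  (1·δp/p)² = (1×0.0498)² = 0.00248;  (2·δr/r)² = (2×0.0981)² = 0.0385;  (−½·δx/x)² = (-0.5×0.0843)² = 0.00178;  (½·δy/y)² = (0.5×0.0842)² = 0.00177
δQ/Q = √(0.0446) = 0.211
Q = 9.447e+07, so δQ = 0.211 × 9.447e+07 = 1.99e+07.

1.99e+07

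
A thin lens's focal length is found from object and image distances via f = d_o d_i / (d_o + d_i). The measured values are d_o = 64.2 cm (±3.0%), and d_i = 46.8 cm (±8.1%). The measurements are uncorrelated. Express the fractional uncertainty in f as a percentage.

4.85%

∂f/∂d_o = (d_i/(d_o+d_i))² = 0.178;  ∂f/∂d_i = (d_o/(d_o+d_i))² = 0.335
δf = √((∂f/∂d_o · δd_o)² + (∂f/∂d_i · δd_i)²) = √(0.117 + 1.61) = 1.31 cm
f = 27.1 cm, so δf/f = 1.31/27.1 = 0.0485.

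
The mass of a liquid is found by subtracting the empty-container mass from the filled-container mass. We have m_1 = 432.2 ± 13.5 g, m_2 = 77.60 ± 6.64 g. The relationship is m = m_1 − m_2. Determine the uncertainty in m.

Each term contributes (cᵢ δxᵢ)² to (δm)²:
  (δm_1)² = 182;  (δm_2)² = 44.1
δm = √(226) = 15.0 g

15.0 g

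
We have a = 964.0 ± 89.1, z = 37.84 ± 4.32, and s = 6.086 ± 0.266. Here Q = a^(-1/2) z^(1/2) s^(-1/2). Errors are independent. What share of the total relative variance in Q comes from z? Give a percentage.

55.5%

(δQ/Q)² = (−½·δa/a)² + (½·δz/z)² + (−½·δs/s)²
  a term: (-0.5×0.0924)² = 0.00214
  z term: (0.5×0.114)² = 0.00326
  s term: (-0.5×0.0437)² = 0.000478
Total = 0.00587. Share from z = 0.00326/0.00587 = 0.555.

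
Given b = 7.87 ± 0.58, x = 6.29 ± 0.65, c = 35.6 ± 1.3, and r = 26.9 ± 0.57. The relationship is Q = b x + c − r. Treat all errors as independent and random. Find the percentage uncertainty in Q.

Let p = b·x = 49.5. δp/p = √((1·δb/b)² + (1·δx/x)²) = √(0.00543 + 0.0107) = 0.127, so δp = 6.28.
Q = p + c − r: δQ = √(δp² + δc² + δr²) = √(39.5 + 1.69 + 0.325) = 6.44
Q = 58.2, so δQ/Q = 6.44/58.2 = 0.111.

11.1%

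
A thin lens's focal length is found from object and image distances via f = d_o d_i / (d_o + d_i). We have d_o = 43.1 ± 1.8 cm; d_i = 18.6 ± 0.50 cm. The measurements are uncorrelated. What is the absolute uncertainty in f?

∂f/∂d_o = (d_i/(d_o+d_i))² = 0.0909;  ∂f/∂d_i = (d_o/(d_o+d_i))² = 0.488
δf = √((∂f/∂d_o · δd_o)² + (∂f/∂d_i · δd_i)²) = √(0.0268 + 0.0595) = 0.294 cm

0.294 cm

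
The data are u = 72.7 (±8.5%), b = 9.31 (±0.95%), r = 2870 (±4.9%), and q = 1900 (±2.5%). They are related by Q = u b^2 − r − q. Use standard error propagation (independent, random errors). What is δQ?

Let p = u·b^2 = 6300. δp/p = √((1·δu/u)² + (2·δb/b)²) = √(0.00723 + 0.000361) = 0.0871, so δp = 549.
Q = p − r − q: δQ = √(δp² + δr² + δq²) = √(3.01e+05 + 19800 + 2260) = 569

569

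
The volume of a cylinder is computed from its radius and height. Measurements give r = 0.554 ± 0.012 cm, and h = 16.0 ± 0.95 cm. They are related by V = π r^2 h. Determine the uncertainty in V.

1.13 cm^3

Relative error in a monomial: (δV/V)² = Σ (nᵢ · δxᵢ/xᵢ)².
  (2·δr/r)² = (2×0.0217)² = 0.00188;  (1·δh/h)² = (1×0.0594)² = 0.00353
δV/V = √(0.00540) = 0.0735
V = 15.4 cm^3, so δV = 0.0735 × 15.4 = 1.13 cm^3.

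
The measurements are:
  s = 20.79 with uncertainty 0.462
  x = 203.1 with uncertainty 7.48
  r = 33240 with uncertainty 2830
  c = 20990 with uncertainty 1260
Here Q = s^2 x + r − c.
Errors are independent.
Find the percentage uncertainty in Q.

5.94%

Let p = s^2·x = 87780. δp/p = √((2·δs/s)² + (1·δx/x)²) = √(0.00198 + 0.00136) = 0.0577, so δp = 5070.
Q = p + r − c: δQ = √(δp² + δr² + δc²) = √(2.57e+07 + 8.01e+06 + 1.59e+06) = 5940
Q = 100000, so δQ/Q = 5940/100000 = 0.0594.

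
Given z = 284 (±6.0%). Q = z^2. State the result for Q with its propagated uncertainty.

80700 ± 9680

Each factor contributes (exponent × relative error)² to (δQ/Q)²:
  (2·δz/z)² = (2×0.0600)² = 0.0144
δQ/Q = √(0.0144) = 0.120
Q = 80700, so δQ = 0.120 × 80700 = 9680.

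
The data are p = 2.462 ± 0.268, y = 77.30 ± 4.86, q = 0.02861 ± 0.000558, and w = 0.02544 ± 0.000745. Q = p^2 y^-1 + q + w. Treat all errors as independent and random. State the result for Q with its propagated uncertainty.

Let h = p^2·y^-1 = 0.07841. δh/h = √((2·δp/p)² + (-1·δy/y)²) = √(0.0474 + 0.00395) = 0.227, so δh = 0.0178.
Q = h + q + w: δQ = √(δh² + δq² + δw²) = √(0.000316 + 3.11e-07 + 5.55e-07) = 0.0178
Q = 0.1325.

0.1325 ± 0.0178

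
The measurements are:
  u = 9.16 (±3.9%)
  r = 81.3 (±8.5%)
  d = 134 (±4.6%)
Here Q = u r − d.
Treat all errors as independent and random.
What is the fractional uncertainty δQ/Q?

Let p = u·r = 745. δp/p = √((1·δu/u)² + (1·δr/r)²) = √(0.00152 + 0.00723) = 0.0935, so δp = 69.6.
Q = p − d: δQ = √(δp² + δd²) = √(4850 + 38.0) = 69.9
Q = 611, so δQ/Q = 69.9/611 = 0.114.

0.114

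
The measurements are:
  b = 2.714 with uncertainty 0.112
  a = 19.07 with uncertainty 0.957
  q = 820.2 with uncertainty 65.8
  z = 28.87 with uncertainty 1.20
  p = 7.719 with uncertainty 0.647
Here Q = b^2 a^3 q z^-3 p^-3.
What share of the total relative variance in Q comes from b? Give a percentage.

5.94%

(δQ/Q)² = (2·δb/b)² + (3·δa/a)² + (1·δq/q)² + (-3·δz/z)² + (-3·δp/p)²
  b term: (2×0.0413)² = 0.00681
  a term: (3×0.0502)² = 0.0227
  q term: (1×0.0802)² = 0.00644
  z term: (-3×0.0416)² = 0.0155
  p term: (-3×0.0838)² = 0.0632
Total = 0.115. Share from b = 0.00681/0.115 = 0.0594.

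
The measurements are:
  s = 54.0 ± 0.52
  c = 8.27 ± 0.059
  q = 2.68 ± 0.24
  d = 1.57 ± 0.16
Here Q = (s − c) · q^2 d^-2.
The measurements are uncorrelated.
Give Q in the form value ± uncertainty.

Let u = s − c = 45.7. δu = √(δs² + δc²) = √(0.270 + 0.00348) = 0.523, so δu/u = 0.0114.
Q is then a monomial in u, q, d:
δQ/Q = √((δu/u)² + (2·δq/q)² + (-2·δd/d)²) = √(0.000131 + 0.0321 + 0.0415) = 0.272
Q = 133, so δQ = 0.272 × 133 = 36.2.

133 ± 36.2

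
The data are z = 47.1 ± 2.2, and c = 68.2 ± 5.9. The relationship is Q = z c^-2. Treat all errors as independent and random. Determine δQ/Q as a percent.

Q is a product of powers, so relative uncertainties combine in quadrature:
  (1·δz/z)² = (1×0.0467)² = 0.00218;  (-2·δc/c)² = (-2×0.0865)² = 0.0299
δQ/Q = √(0.0321) = 0.179

17.9%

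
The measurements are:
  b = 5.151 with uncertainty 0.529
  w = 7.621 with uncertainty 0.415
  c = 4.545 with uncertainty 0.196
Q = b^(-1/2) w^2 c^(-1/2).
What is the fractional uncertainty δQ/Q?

0.122

Products/powers → add relative errors in quadrature, weighted by exponent:
  (−½·δb/b)² = (-0.5×0.103)² = 0.00264;  (2·δw/w)² = (2×0.0545)² = 0.0119;  (−½·δc/c)² = (-0.5×0.0431)² = 0.000465
δQ/Q = √(0.0150) = 0.122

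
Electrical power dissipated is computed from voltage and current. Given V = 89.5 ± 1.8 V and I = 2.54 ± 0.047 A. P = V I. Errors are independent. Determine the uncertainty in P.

6.21 W

Products/powers → add relative errors in quadrature, weighted by exponent:
  (1·δV/V)² = (1×0.0201)² = 0.000404;  (1·δI/I)² = (1×0.0185)² = 0.000342
δP/P = √(0.000747) = 0.0273
P = 227 W, so δP = 0.0273 × 227 = 6.21 W.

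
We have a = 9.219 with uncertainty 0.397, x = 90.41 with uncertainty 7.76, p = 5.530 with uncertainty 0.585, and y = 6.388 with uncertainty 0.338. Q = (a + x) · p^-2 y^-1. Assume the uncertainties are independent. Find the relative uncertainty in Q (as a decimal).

Let u = a + x = 99.63. δu = √(δa² + δx²) = √(0.158 + 60.2) = 7.77, so δu/u = 0.0780.
Q is then a monomial in u, p, y:
δQ/Q = √((δu/u)² + (-2·δp/p)² + (-1·δy/y)²) = √(0.00608 + 0.0448 + 0.00280) = 0.232

0.232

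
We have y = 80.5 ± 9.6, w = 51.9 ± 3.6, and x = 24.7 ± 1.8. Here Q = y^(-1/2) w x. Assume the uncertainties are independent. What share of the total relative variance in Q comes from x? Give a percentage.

(δQ/Q)² = (−½·δy/y)² + (1·δw/w)² + (1·δx/x)²
  y term: (-0.5×0.119)² = 0.00356
  w term: (1×0.0694)² = 0.00481
  x term: (1×0.0729)² = 0.00531
Total = 0.0137. Share from x = 0.00531/0.0137 = 0.388.

38.8%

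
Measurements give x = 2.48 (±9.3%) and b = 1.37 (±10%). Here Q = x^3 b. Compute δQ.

Q is a product of powers, so relative uncertainties combine in quadrature:
  (3·δx/x)² = (3×0.0930)² = 0.0778;  (1·δb/b)² = (1×0.100)² = 0.0100
δQ/Q = √(0.0878) = 0.296
Q = 20.9, so δQ = 0.296 × 20.9 = 6.19.

6.19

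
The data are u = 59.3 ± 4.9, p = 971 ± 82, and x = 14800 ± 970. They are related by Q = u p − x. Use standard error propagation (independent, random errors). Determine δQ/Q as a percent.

Let w = u·p = 57600. δw/w = √((1·δu/u)² + (1·δp/p)²) = √(0.00683 + 0.00713) = 0.118, so δw = 6800.
Q = w − x: δQ = √(δw² + δx²) = √(4.63e+07 + 9.41e+05) = 6870
Q = 42800, so δQ/Q = 6870/42800 = 0.161.

16.1%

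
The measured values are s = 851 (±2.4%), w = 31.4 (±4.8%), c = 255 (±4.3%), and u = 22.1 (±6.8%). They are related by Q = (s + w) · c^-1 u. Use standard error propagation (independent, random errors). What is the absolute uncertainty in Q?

Let h = s + w = 882. δh = √(δs² + δw²) = √(417 + 2.27) = 20.5, so δh/h = 0.0232.
Q is then a monomial in h, c, u:
δQ/Q = √((δh/h)² + (-1·δc/c)² + (1·δu/u)²) = √(0.000539 + 0.00185 + 0.00462) = 0.0837
Q = 76.5, so δQ = 0.0837 × 76.5 = 6.40.

6.40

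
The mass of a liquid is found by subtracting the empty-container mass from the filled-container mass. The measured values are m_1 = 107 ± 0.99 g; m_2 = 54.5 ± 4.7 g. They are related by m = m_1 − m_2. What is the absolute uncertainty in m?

4.80 g

Sums and differences: (δm)² = Σ (cᵢ δxᵢ)².
  (δm_1)² = 0.980;  (δm_2)² = 22.1
δm = √(23.1) = 4.80 g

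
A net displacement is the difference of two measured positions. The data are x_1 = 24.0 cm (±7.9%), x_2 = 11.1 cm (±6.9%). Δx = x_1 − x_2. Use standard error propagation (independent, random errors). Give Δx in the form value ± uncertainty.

12.9 ± 2.04 cm

For a sum/difference, combine absolute errors in quadrature:
  (δx_1)² = 3.59;  (δx_2)² = 0.587
δΔx = √(4.18) = 2.04 cm
Δx = 12.9 cm.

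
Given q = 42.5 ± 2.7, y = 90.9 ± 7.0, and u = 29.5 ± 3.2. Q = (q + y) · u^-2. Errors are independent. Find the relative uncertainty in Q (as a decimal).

Let w = q + y = 133. δw = √(δq² + δy²) = √(7.29 + 49.0) = 7.50, so δw/w = 0.0562.
Q is then a monomial in w, u:
δQ/Q = √((δw/w)² + (-2·δu/u)²) = √(0.00316 + 0.0471) = 0.224

0.224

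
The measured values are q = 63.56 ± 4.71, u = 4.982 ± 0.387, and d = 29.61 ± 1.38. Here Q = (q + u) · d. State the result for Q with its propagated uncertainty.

Let w = q + u = 68.54. δw = √(δq² + δu²) = √(22.2 + 0.150) = 4.73, so δw/w = 0.0689.
Q is then a monomial in w, d:
δQ/Q = √((δw/w)² + (1·δd/d)²) = √(0.00475 + 0.00217) = 0.0832
Q = 2030, so δQ = 0.0832 × 2030 = 169.

2030 ± 169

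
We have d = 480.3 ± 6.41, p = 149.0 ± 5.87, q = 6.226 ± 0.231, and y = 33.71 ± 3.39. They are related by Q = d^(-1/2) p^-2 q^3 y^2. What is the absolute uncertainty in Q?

For a monomial Q ∝ d^(-1/2), p^-2, q^3, y^2, fractional errors add in quadrature:
  (−½·δd/d)² = (-0.5×0.0133)² = 4.45e-05;  (-2·δp/p)² = (-2×0.0394)² = 0.00621;  (3·δq/q)² = (3×0.0371)² = 0.0124;  (2·δy/y)² = (2×0.101)² = 0.0405
δQ/Q = √(0.0591) = 0.243
Q = 0.5637, so δQ = 0.243 × 0.5637 = 0.137.

0.137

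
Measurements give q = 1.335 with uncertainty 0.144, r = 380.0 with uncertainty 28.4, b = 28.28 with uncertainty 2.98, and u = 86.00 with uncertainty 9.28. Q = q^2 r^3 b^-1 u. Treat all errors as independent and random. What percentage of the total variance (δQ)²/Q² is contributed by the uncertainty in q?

38.9%

(δQ/Q)² = (2·δq/q)² + (3·δr/r)² + (-1·δb/b)² + (1·δu/u)²
  q term: (2×0.108)² = 0.0465
  r term: (3×0.0747)² = 0.0503
  b term: (-1×0.105)² = 0.0111
  u term: (1×0.108)² = 0.0116
Total = 0.120. Share from q = 0.0465/0.120 = 0.389.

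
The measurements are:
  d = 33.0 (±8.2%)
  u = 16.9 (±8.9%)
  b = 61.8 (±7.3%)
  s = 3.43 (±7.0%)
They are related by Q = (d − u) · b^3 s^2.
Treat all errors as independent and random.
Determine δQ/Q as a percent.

Let w = d − u = 16.1. δw = √(δd² + δu²) = √(7.32 + 2.26) = 3.10, so δw/w = 0.192.
Q is then a monomial in w, b, s:
δQ/Q = √((δw/w)² + (3·δb/b)² + (2·δs/s)²) = √(0.0370 + 0.0480 + 0.0196) = 0.323

32.3%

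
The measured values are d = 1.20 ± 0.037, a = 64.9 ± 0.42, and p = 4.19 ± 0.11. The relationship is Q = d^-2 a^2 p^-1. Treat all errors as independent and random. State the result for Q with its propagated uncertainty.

698 ± 47.7

Each factor contributes (exponent × relative error)² to (δQ/Q)²:
  (-2·δd/d)² = (-2×0.0308)² = 0.00380;  (2·δa/a)² = (2×0.00647)² = 0.000168;  (-1·δp/p)² = (-1×0.0263)² = 0.000689
δQ/Q = √(0.00466) = 0.0683
Q = 698, so δQ = 0.0683 × 698 = 47.7.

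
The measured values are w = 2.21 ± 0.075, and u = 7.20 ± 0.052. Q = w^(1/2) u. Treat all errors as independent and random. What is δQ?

0.197

Since Q is a product/quotient, work with relative uncertainties:
  (½·δw/w)² = (0.5×0.0339)² = 0.000288;  (1·δu/u)² = (1×0.00722)² = 5.22e-05
δQ/Q = √(0.000340) = 0.0184
Q = 10.7, so δQ = 0.0184 × 10.7 = 0.197.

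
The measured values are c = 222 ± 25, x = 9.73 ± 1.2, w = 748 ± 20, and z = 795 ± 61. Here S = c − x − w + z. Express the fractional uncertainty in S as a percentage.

26.6%

Absolute uncertainties add in quadrature for a linear combination:
  (δc)² = 625;  (δx)² = 1.44;  (δw)² = 400;  (δz)² = 3720
δS = √(4750) = 68.9
S = 259, so δS/S = 68.9/259 = 0.266.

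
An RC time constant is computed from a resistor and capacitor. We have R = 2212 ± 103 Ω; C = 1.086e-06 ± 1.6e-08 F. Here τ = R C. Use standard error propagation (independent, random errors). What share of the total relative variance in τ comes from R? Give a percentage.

(δτ/τ)² = (1·δR/R)² + (1·δC/C)²
  R term: (1×0.0466)² = 0.00217
  C term: (1×0.0147)² = 0.000217
Total = 0.00239. Share from R = 0.00217/0.00239 = 0.909.

90.9%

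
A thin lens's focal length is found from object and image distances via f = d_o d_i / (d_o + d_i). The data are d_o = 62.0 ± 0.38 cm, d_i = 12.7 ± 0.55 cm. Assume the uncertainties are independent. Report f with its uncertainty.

10.5 ± 0.379 cm

∂f/∂d_o = (d_i/(d_o+d_i))² = 0.0289;  ∂f/∂d_i = (d_o/(d_o+d_i))² = 0.689
δf = √((∂f/∂d_o · δd_o)² + (∂f/∂d_i · δd_i)²) = √(0.000121 + 0.144) = 0.379 cm
f = 10.5 cm.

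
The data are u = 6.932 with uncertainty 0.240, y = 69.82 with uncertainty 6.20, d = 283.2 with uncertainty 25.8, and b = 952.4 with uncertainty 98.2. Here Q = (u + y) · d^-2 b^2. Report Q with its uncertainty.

868.0 ± 249

Let w = u + y = 76.75. δw = √(δu² + δy²) = √(0.0576 + 38.4) = 6.20, so δw/w = 0.0808.
Q is then a monomial in w, d, b:
δQ/Q = √((δw/w)² + (-2·δd/d)² + (2·δb/b)²) = √(0.00654 + 0.0332 + 0.0425) = 0.287
Q = 868.0, so δQ = 0.287 × 868.0 = 249.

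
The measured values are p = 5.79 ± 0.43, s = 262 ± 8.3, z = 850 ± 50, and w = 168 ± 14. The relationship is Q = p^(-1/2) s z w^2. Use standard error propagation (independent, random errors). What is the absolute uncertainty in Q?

For a monomial Q ∝ p^(-1/2), s, z, w^2, fractional errors add in quadrature:
  (−½·δp/p)² = (-0.5×0.0743)² = 0.00138;  (1·δs/s)² = (1×0.0317)² = 0.00100;  (1·δz/z)² = (1×0.0588)² = 0.00346;  (2·δw/w)² = (2×0.0833)² = 0.0278
δQ/Q = √(0.0336) = 0.183
Q = 2.61e+09, so δQ = 0.183 × 2.61e+09 = 4.79e+08.

4.79e+08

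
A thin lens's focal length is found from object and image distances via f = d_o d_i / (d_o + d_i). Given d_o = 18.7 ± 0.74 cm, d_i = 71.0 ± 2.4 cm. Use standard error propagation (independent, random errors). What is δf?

0.475 cm

∂f/∂d_o = (d_i/(d_o+d_i))² = 0.627;  ∂f/∂d_i = (d_o/(d_o+d_i))² = 0.0435
δf = √((∂f/∂d_o · δd_o)² + (∂f/∂d_i · δd_i)²) = √(0.215 + 0.0109) = 0.475 cm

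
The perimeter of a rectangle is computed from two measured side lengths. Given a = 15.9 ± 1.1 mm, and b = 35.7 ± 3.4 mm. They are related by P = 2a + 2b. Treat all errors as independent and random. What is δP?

Sums and differences: (δP)² = Σ (cᵢ δxᵢ)².
  (2·δa)² = 4.84;  (2·δb)² = 46.2
δP = √(51.1) = 7.15 mm

7.15 mm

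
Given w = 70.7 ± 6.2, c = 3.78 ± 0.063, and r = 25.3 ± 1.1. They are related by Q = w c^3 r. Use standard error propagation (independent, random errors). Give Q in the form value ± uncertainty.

Relative error in a monomial: (δQ/Q)² = Σ (nᵢ · δxᵢ/xᵢ)².
  (1·δw/w)² = (1×0.0877)² = 0.00769;  (3·δc/c)² = (3×0.0167)² = 0.00250;  (1·δr/r)² = (1×0.0435)² = 0.00189
δQ/Q = √(0.0121) = 0.110
Q = 96600, so δQ = 0.110 × 96600 = 10600.

96600 ± 10600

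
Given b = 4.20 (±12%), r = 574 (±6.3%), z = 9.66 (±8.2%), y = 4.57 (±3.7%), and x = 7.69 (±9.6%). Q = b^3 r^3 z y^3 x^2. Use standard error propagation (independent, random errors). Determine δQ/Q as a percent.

Relative error in a monomial: (δQ/Q)² = Σ (nᵢ · δxᵢ/xᵢ)².
  (3·δb/b)² = (3×0.120)² = 0.130;  (3·δr/r)² = (3×0.0630)² = 0.0357;  (1·δz/z)² = (1×0.0820)² = 0.00672;  (3·δy/y)² = (3×0.0370)² = 0.0123;  (2·δx/x)² = (2×0.0960)² = 0.0369
δQ/Q = √(0.221) = 0.470

47.0%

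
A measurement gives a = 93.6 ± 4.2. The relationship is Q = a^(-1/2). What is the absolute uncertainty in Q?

Q ∝ a^(-1/2), so δQ/Q = |−½| · δa/a = 0.5 × 0.0449 = 0.0224.
Q = 0.103, so δQ = 0.0224 × 0.103 = 0.00232.

0.00232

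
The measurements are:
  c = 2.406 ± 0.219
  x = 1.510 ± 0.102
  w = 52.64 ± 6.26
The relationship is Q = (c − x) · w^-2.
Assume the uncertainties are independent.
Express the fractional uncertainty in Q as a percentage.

36.0%

Let u = c − x = 0.8960. δu = √(δc² + δx²) = √(0.0480 + 0.0104) = 0.242, so δu/u = 0.270.
Q is then a monomial in u, w:
δQ/Q = √((δu/u)² + (-2·δw/w)²) = √(0.0727 + 0.0566) = 0.360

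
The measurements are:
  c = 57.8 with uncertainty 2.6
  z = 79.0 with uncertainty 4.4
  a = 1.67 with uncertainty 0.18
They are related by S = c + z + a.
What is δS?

5.11

S is a linear combination, so absolute uncertainties add in quadrature:
  (δc)² = 6.76;  (δz)² = 19.4;  (δa)² = 0.0324
δS = √(26.2) = 5.11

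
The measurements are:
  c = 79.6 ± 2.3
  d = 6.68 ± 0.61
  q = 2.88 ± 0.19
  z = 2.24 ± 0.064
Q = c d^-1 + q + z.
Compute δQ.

Let p = c·d^-1 = 11.9. δp/p = √((1·δc/c)² + (-1·δd/d)²) = √(0.000835 + 0.00834) = 0.0958, so δp = 1.14.
Q = p + q + z: δQ = √(δp² + δq² + δz²) = √(1.30 + 0.0361 + 0.00410) = 1.16

1.16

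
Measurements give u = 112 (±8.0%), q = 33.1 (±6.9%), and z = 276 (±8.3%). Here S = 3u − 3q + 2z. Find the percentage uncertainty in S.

6.79%

For a sum/difference, combine absolute errors in quadrature:
  (3·δu)² = 723;  (3·δq)² = 46.9;  (2·δz)² = 2100
δS = √(2870) = 53.6
S = 789, so δS/S = 53.6/789 = 0.0679.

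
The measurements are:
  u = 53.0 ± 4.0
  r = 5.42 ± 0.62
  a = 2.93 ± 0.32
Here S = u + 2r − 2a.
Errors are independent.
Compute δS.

S is a linear combination, so absolute uncertainties add in quadrature:
  (δu)² = 16.0;  (2·δr)² = 1.54;  (2·δa)² = 0.410
δS = √(17.9) = 4.24

4.24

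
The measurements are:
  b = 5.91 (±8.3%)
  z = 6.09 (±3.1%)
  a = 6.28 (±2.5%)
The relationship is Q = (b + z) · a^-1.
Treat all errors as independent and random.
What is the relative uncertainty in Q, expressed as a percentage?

5.04%

Let u = b + z = 12.0. δu = √(δb² + δz²) = √(0.241 + 0.0356) = 0.526, so δu/u = 0.0438.
Q is then a monomial in u, a:
δQ/Q = √((δu/u)² + (-1·δa/a)²) = √(0.00192 + 0.000625) = 0.0504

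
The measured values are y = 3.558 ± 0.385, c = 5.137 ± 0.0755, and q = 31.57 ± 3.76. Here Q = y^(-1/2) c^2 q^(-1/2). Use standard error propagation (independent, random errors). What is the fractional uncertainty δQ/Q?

Relative error in a monomial: (δQ/Q)² = Σ (nᵢ · δxᵢ/xᵢ)².
  (−½·δy/y)² = (-0.5×0.108)² = 0.00293;  (2·δc/c)² = (2×0.0147)² = 0.000864;  (−½·δq/q)² = (-0.5×0.119)² = 0.00355
δQ/Q = √(0.00734) = 0.0857

0.0857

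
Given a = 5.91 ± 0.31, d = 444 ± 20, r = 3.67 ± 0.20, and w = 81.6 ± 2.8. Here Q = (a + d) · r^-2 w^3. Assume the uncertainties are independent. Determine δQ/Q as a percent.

Let u = a + d = 450. δu = √(δa² + δd²) = √(0.0961 + 400) = 20.0, so δu/u = 0.0445.
Q is then a monomial in u, r, w:
δQ/Q = √((δu/u)² + (-2·δr/r)² + (3·δw/w)²) = √(0.00198 + 0.0119 + 0.0106) = 0.156

15.6%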